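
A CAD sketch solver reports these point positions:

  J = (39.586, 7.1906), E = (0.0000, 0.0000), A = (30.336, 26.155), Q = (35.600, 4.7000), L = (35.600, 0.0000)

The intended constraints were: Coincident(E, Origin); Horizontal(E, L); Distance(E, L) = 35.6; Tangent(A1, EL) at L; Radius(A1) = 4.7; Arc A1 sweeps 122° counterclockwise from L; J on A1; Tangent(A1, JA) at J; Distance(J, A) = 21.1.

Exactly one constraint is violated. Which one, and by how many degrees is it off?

Tangent(A1, JA) at J — off by 6.00°.

E = (0.00, 0.00) ✓; E.y = 0.00, L.y = 0.00 ✓; |EL| = 35.60 ✓; ∠(QL, LE) = 90.00° ✓; |QL| = 4.700 ✓; bearing(Q→J) − bearing(Q→L) = 122.0° ✓; |QJ| = 4.700 ✓; ∠(QJ, JA) = 96.00° ✗; |JA| = 21.10 ✓.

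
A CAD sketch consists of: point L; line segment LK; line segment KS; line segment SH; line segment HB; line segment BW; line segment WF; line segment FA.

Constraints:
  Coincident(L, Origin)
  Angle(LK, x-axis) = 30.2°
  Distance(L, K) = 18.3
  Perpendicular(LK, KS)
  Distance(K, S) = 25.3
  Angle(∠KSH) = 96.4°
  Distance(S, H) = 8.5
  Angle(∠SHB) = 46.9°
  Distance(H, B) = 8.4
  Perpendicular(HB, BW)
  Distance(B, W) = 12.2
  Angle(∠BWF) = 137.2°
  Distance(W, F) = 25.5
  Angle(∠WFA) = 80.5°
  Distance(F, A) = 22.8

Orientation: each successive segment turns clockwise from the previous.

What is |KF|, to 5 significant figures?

53.030

L is at the origin; LK runs at 30.2° with length 18.3, so K = (15.816, 9.2053). The perpendicularity gives KS at right angles to LK, so KS runs at -59.800°; with |KS| = 25.3, S = (28.543, -12.661). ∠KSH = 96.4° gives SH at -143.40° from the x-axis; with |SH| = 8.5, H = (21.719, -17.729). ∠SHB = 46.9° gives HB at 83.500° from the x-axis; with |HB| = 8.4, B = (22.670, -9.3828). The perpendicularity gives BW at right angles to HB, so BW runs at -6.5000°; with |BW| = 12.2, W = (34.791, -10.764). ∠BWF = 137.2° gives WF at -49.300° from the x-axis; with |WF| = 25.5, F = (51.420, -30.096). Then |KF| = |F − K| = 53.030.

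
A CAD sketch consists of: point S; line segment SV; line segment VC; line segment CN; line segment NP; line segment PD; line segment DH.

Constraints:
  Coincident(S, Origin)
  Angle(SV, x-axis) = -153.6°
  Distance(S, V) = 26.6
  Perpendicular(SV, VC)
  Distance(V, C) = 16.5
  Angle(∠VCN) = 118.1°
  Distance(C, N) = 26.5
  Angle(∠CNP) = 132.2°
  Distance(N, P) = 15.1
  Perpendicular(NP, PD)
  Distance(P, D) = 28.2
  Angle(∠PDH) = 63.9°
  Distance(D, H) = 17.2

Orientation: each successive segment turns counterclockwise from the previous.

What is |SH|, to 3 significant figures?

14.3

The perpendicularity gives PD at right angles to NP, so PD runs at 136°; with |PD| = 28.2, D = (0.150, 3.04). ∠PDH = 63.9° gives DH at -108° from the x-axis; with |DH| = 17.2, H = (-5.11, -13.3). Then |SH| = |H − S| = 14.3.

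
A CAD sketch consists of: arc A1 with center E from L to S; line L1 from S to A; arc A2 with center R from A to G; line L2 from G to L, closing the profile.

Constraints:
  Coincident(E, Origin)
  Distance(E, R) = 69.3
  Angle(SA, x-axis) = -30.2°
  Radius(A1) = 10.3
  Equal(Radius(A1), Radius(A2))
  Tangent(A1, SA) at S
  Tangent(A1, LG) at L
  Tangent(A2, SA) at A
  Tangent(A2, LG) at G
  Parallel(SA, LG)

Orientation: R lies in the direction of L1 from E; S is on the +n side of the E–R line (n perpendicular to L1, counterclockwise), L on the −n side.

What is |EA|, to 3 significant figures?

70.1

The slot axis is L1's direction at -30.2°, so u = (cos -30.2°, sin -30.2°) = (0.864, -0.503) and n = (−sin -30.2°, cos -30.2°) = (0.503, 0.864). E is at the origin and R lies 69.3 along u from E, so R = 69.3·u = (59.9, -34.9). Tangency of A1 to both parallel lines with radius 10.3 puts S and L at E ± 10.3·n: S = (5.18, 8.90), L = (-5.18, -8.90). Equal radii place A and G the same way about R: A = R + 10.3·n = (65.1, -26.0), G = R − 10.3·n = (54.7, -43.8). Then |EA| = |A − E| = 70.1.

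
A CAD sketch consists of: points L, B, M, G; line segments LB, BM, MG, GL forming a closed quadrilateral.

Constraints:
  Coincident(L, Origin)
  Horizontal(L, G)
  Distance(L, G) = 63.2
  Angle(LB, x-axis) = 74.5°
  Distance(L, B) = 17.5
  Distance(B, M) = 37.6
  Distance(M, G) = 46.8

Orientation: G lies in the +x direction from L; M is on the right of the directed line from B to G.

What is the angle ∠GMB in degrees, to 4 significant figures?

91.72°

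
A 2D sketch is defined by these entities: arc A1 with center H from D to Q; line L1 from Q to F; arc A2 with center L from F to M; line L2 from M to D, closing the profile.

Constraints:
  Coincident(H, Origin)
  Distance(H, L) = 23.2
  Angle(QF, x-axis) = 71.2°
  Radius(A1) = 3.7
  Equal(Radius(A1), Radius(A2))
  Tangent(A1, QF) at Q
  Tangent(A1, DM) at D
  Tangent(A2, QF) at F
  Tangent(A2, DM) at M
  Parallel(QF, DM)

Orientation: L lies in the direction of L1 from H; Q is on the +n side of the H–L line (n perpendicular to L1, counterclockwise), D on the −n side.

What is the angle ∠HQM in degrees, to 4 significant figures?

72.31°

Tangency of A1 to both parallel lines with radius 3.7 puts Q and D at H ± 3.7·n: Q = (-3.503, 1.192), D = (3.503, -1.192). Equal radii place F and M the same way about L: F = L + 3.7·n = (3.974, 23.15), M = L − 3.7·n = (10.98, 20.77). Then cos ∠HQM = QH·QM / (|QH||QM|), giving 72.31°.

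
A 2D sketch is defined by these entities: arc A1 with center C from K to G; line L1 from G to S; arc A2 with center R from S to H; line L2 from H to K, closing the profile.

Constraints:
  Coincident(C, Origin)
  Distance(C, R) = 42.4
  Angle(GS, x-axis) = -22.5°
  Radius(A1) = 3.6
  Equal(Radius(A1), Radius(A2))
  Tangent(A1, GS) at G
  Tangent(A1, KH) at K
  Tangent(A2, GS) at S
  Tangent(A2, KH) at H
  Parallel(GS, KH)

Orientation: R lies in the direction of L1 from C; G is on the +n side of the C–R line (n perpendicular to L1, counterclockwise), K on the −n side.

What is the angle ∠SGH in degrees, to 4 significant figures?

9.638°

Tangency of A1 to both parallel lines with radius 3.6 puts G and K at C ± 3.6·n: G = (1.378, 3.326), K = (-1.378, -3.326). Equal radii place S and H the same way about R: S = R + 3.6·n = (40.55, -12.90), H = R − 3.6·n = (37.79, -19.55). Then cos ∠SGH = GS·GH / (|GS||GH|), giving 9.638°.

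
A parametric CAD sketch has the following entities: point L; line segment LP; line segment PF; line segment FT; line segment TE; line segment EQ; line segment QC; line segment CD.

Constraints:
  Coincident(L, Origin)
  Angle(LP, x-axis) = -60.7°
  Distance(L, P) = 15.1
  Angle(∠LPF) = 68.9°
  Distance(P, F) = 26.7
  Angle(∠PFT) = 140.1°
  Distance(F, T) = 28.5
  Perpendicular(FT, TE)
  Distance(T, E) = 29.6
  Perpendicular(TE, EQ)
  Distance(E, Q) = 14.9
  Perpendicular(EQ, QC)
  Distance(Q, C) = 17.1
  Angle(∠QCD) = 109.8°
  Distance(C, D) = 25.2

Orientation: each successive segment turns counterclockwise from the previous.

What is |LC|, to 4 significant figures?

24.05

L is at the origin; LP runs at -60.7° with length 15.1, so P = (7.390, -13.17). ∠LPF = 68.9° gives PF at 50.40° from the x-axis; with |PF| = 26.7, F = (24.41, 7.404). ∠PFT = 140.1° gives FT at 90.30° from the x-axis; with |FT| = 28.5, T = (24.26, 35.90). The perpendicularity gives TE at right angles to FT, so TE runs at -179.7°; with |TE| = 29.6, E = (-5.340, 35.75). TE ⟂ EQ, so EQ runs at -89.70°; with |EQ| = 14.9, Q = (-5.262, 20.85). EQ is perpendicular to QC, so QC runs at 0.3000°; with |QC| = 17.1, C = (11.84, 20.94). Then |LC| = |C − L| = 24.05.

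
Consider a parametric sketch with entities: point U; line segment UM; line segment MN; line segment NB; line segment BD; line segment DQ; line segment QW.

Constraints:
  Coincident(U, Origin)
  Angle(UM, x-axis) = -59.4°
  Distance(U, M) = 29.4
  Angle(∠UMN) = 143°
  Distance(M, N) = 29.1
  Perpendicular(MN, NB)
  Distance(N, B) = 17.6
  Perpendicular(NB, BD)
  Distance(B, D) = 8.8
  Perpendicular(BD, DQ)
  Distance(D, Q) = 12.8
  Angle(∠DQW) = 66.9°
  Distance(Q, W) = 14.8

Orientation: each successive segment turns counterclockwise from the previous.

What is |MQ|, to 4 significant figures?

20.86

U is at the origin; UM runs at -59.4° with length 29.4, so M = (14.97, -25.31). ∠UMN = 143.0° gives MN at -22.40° from the x-axis; with |MN| = 29.1, N = (41.87, -36.39). The perpendicularity gives NB at right angles to MN, so NB runs at 67.60°; with |NB| = 17.6, B = (48.58, -20.12). NB is perpendicular to BD, so BD runs at 157.6°; with |BD| = 8.8, D = (40.44, -16.77). BD ⟂ DQ, so DQ runs at -112.4°; with |DQ| = 12.8, Q = (35.56, -28.60). Then |MQ| = |Q − M| = 20.86.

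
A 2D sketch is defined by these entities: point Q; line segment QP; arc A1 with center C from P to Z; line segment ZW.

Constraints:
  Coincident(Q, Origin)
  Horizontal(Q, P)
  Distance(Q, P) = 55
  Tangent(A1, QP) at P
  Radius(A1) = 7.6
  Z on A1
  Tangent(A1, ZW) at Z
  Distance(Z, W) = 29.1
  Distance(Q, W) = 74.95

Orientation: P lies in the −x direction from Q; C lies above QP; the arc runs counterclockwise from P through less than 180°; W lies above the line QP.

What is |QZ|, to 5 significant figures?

50.318

Q is at the origin; Q and P share the same y with |QP| = 55.0 and P on the −x side, so P = (-55.000, 0.0000). Tangency of A1 to QP means the radius CP is perpendicular to QP, so C = P + (0, 7.6) = (-55.000, 7.6000). Since CZ ⟂ ZW (tangency), |CW| = √(7.6² + 29.1²) = 30.076 regardless of where Z sits on A1. So W lies on both circle(Q, 74.95) and circle(C, 30.076); the above-QP intersection is W = (-65.949, 35.612). Z is the foot of the tangent from W: Z = (-48.850, 12.066).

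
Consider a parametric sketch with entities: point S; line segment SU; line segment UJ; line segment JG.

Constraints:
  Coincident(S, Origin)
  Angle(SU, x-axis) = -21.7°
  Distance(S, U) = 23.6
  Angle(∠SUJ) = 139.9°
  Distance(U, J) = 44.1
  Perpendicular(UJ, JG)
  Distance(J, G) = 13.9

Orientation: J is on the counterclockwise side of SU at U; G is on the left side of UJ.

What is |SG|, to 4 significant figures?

62.17

S is at the origin; SU runs at -21.7° with length 23.6, so U = 23.6·(cos -21.7°, sin -21.7°) = (21.93, -8.726). ∠SUJ = 139.9°, so UJ runs at -21.7° + (180° − 139.9°) = 18.40° from the x-axis; with |UJ| = 44.1, J = U + 44.1·(cos 18.40°, sin 18.40°) = (63.77, 5.194). The perpendicularity gives JG at right angles to UJ; with |JG| = 13.9 on the left of UJ, G = J + 13.9·(-0.3156, 0.9489) = (59.39, 18.38). Then |SG| = |G − S| = 62.17.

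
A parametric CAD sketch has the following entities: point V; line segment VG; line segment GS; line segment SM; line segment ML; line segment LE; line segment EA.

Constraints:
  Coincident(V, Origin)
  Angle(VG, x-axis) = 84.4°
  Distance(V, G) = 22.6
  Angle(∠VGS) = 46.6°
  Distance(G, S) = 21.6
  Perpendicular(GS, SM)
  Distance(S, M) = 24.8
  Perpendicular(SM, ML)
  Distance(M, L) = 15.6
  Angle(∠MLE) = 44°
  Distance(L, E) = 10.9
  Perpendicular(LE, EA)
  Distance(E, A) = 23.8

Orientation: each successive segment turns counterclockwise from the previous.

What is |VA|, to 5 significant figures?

23.277

V is at the origin; VG runs at 84.4° with length 22.6, so G = (2.2054, 22.492). ∠VGS = 46.6° gives GS at -142.20° from the x-axis; with |GS| = 21.6, S = (-14.862, 9.2533). GS ⟂ SM, so SM runs at -52.200°; with |SM| = 24.8, M = (0.33812, -10.342). SM ⟂ ML, so ML runs at 37.800°; with |ML| = 15.6, L = (12.665, -0.78115). ∠MLE = 44.0° gives LE at 173.80° from the x-axis; with |LE| = 10.9, E = (1.8283, 0.39605). LE is perpendicular to EA, so EA runs at -96.200°; with |EA| = 23.8, A = (-0.74209, -23.265). Then |VA| = |A − V| = 23.277.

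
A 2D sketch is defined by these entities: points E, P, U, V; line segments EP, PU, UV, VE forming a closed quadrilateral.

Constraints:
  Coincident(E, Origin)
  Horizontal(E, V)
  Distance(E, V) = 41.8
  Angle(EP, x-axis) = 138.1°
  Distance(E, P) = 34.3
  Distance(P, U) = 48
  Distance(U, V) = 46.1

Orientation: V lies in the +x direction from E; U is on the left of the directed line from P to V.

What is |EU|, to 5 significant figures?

44.574

E is at the origin; E and V share the same y with |EV| = 41.8 and V in +x, so V = (41.8, 0). EP runs at 138.1° with |EP| = 34.3, so P = (-25.530, 22.907). U is determined by |PU| = 48.0 and |UV| = 46.1 together: it lies at the intersection of circle(P, 48.0) and circle(V, 46.1). With |PV| = 71.120, the foot of the radical line on PV is 36.817 from P and the perpendicular offset is √(48.0² − 36.817²) = 30.798. Taking the left-of-PV solution: U = (19.245, 40.205).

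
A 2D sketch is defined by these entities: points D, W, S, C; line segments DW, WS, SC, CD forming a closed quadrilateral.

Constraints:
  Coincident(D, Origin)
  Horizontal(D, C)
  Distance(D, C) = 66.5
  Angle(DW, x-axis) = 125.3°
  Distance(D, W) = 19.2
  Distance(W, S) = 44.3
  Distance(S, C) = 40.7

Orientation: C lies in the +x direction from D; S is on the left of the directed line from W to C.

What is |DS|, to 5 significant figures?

39.721

Checks: |WS| = 44.30 ✓; |SC| = 40.70 ✓.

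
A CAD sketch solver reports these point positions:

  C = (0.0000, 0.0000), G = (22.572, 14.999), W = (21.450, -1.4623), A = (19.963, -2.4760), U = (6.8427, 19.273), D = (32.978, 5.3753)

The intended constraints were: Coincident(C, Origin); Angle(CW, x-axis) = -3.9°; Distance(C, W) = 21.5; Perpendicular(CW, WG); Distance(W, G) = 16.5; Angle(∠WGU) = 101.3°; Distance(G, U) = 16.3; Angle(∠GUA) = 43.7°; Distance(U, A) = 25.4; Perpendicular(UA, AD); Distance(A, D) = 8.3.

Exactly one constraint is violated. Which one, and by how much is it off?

Distance(A, D) = 8.3 — off by 6.90.

C = (0.00, 0.00) ✓; CW at -3.900° ✓; |CW| = 21.50 ✓; ∠(CW, WG) = 90.00° ✓; |WG| = 16.50 ✓; ∠WGU = 101.3° ✓; |GU| = 16.30 ✓; ∠GUA = 43.70° ✓; |UA| = 25.40 ✓; ∠(UA, AD) = 90.00° ✓; |AD| = 15.20 ✗.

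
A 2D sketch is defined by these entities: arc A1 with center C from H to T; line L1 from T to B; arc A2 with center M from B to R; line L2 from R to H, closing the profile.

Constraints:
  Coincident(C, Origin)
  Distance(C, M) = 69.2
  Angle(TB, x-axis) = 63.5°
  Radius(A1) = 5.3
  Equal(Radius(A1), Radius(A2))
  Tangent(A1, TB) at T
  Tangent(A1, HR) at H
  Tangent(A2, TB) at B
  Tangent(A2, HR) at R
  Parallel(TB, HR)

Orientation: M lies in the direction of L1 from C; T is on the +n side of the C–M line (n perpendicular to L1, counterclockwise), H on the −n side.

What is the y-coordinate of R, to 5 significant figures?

59.565

The slot axis is L1's direction at 63.5°, so u = (cos 63.5°, sin 63.5°) = (0.44620, 0.89493) and n = (−sin 63.5°, cos 63.5°) = (-0.89493, 0.44620). C is at the origin and M lies 69.2 along u from C, so M = 69.2·u = (30.877, 61.929). Tangency of A1 to both parallel lines with radius 5.3 puts T and H at C ± 5.3·n: T = (-4.7432, 2.3648), H = (4.7432, -2.3648). Equal radii place B and R the same way about M: B = M + 5.3·n = (26.134, 64.294), R = M − 5.3·n = (35.620, 59.565). So R.y = 59.565.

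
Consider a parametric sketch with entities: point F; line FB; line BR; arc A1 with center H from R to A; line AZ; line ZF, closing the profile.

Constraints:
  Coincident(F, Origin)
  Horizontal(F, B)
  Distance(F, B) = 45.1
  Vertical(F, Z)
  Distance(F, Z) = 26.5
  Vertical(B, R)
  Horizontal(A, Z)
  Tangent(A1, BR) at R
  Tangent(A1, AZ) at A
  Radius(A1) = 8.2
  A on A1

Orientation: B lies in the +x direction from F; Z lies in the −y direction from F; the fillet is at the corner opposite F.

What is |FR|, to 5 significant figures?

48.671

The virtual corner opposite F is at (45.100, -26.500). Since A1 is tangent to BR there, HR ⟂ BR and A1 meets AZ tangentially, so HA is at right angles to AZ, with radius 8.2, so the center H sits 8.2 in from both sides at H = (36.900, -18.300). That places the tangent points at R = (45.100, -18.300) on BR and A = (36.900, -26.500) on AZ. Then |FR| = |R − F| = 48.671.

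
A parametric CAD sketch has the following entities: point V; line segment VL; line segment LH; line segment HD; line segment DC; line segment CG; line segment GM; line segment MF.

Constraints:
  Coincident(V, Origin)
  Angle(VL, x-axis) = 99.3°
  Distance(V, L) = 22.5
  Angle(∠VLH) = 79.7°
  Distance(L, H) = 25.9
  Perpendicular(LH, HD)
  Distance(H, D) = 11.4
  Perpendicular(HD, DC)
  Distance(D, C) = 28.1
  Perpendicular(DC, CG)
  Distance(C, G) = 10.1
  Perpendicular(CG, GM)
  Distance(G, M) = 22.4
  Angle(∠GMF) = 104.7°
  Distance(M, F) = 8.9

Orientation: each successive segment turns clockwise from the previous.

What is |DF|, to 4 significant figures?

3.751

V is at the origin; VL runs at 99.3° with length 22.5, so L = (-3.636, 22.20). ∠VLH = 79.7° gives LH at -1.000° from the x-axis; with |LH| = 25.9, H = (22.26, 21.75). LH ⟂ HD, so HD runs at -91.00°; with |HD| = 11.4, D = (22.06, 10.35). HD ⟂ DC, so DC runs at 179.0°; with |DC| = 28.1, C = (-6.035, 10.84). DC is perpendicular to CG, so CG runs at 89.00°; with |CG| = 10.1, G = (-5.858, 20.94). The perpendicularity gives GM at right angles to CG, so GM runs at -1.000°; with |GM| = 22.4, M = (16.54, 20.55). ∠GMF = 104.7° gives MF at -76.30° from the x-axis; with |MF| = 8.9, F = (18.65, 11.91). Then |DF| = |F − D| = 3.751.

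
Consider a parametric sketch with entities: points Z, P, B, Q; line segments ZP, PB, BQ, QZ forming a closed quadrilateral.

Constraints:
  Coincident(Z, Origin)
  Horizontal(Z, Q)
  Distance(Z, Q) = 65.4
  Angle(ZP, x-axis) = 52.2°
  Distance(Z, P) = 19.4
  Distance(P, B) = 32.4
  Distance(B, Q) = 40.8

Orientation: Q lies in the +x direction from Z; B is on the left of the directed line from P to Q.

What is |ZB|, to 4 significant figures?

50.93

Z is at the origin; ZQ is horizontal with |ZQ| = 65.4 and Q in +x, so Q = (65.4, 0). ZP runs at 52.2° with |ZP| = 19.4, so P = (11.89, 15.33). B is determined by |PB| = 32.4 and |BQ| = 40.8 together: it lies at the intersection of circle(P, 32.4) and circle(Q, 40.8). With |PQ| = 55.66, the foot of the radical line on PQ is 22.31 from P and the perpendicular offset is √(32.4² − 22.31²) = 23.50. Taking the left-of-PQ solution: B = (39.81, 31.77).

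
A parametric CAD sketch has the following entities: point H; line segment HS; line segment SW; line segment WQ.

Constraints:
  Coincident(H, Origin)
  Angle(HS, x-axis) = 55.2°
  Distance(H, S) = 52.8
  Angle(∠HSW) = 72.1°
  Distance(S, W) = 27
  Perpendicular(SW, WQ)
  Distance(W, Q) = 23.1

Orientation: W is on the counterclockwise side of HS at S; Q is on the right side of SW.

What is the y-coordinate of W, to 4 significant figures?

51.21

H is at the origin; HS runs at 55.2° with length 52.8, so S = 52.8·(cos 55.2°, sin 55.2°) = (30.13, 43.36). ∠HSW = 72.1°, so SW runs at 55.2° + (180° − 72.1°) = 163.1° from the x-axis; with |SW| = 27.0, W = S + 27.0·(cos 163.1°, sin 163.1°) = (4.300, 51.21). So W.y = 51.21.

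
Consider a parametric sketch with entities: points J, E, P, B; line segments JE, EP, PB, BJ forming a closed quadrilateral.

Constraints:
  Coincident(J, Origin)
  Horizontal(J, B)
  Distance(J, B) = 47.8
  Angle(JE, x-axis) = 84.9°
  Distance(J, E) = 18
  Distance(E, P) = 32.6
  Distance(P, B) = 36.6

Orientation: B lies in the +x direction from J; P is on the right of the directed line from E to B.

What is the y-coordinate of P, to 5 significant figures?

-12.465

J is at the origin; JB is horizontal with |JB| = 47.8 and B in +x, so B = (47.8, 0). JE runs at 84.9° with |JE| = 18.0, so E = (1.6001, 17.929). P is determined by |EP| = 32.6 and |PB| = 36.6 together: it lies at the intersection of circle(E, 32.6) and circle(B, 36.6). With |EB| = 49.557, the foot of the radical line on EB is 21.986 from E and the perpendicular offset is √(32.6² − 21.986²) = 24.071. Taking the right-of-EB solution: P = (13.388, -12.465).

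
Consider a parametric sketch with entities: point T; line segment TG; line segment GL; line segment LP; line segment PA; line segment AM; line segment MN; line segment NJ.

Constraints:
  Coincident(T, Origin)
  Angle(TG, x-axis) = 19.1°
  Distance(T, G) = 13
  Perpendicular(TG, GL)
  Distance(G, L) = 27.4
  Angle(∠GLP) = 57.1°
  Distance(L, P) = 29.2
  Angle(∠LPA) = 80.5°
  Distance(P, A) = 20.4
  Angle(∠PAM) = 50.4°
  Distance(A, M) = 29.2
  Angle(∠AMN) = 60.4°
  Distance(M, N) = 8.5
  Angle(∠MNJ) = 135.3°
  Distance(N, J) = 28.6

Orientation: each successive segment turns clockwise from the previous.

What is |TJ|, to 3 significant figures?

13.7

T is at the origin; TG runs at 19.1° with length 13.0, so G = (12.3, 4.25). TG is perpendicular to GL, so GL runs at -70.9°; with |GL| = 27.4, L = (21.3, -21.6). ∠GLP = 57.1° gives LP at 166° from the x-axis; with |LP| = 29.2, P = (-7.11, -14.7). ∠LPA = 80.5° gives PA at 66.7° from the x-axis; with |PA| = 20.4, A = (0.962, 4.06). ∠PAM = 50.4° gives AM at -62.9° from the x-axis; with |AM| = 29.2, M = (14.3, -21.9). ∠AMN = 60.4° gives MN at 178° from the x-axis; with |MN| = 8.5, N = (5.77, -21.6). ∠MNJ = 135.3° gives NJ at 133° from the x-axis; with |NJ| = 28.6, J = (-13.7, -0.575). Then |TJ| = |J − T| = 13.7.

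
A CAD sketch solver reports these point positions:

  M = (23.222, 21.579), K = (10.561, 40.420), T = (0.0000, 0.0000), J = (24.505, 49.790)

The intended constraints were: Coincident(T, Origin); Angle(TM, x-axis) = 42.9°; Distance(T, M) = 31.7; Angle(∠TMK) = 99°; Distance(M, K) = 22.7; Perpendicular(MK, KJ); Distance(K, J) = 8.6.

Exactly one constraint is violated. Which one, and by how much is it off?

Distance(K, J) = 8.6 — off by 8.20.

T = (0.00, 0.00) ✓; TM at 42.90° ✓; |TM| = 31.70 ✓; ∠TMK = 99.00° ✓; |MK| = 22.70 ✓; ∠(MK, KJ) = 90.00° ✓; |KJ| = 16.80 ✗.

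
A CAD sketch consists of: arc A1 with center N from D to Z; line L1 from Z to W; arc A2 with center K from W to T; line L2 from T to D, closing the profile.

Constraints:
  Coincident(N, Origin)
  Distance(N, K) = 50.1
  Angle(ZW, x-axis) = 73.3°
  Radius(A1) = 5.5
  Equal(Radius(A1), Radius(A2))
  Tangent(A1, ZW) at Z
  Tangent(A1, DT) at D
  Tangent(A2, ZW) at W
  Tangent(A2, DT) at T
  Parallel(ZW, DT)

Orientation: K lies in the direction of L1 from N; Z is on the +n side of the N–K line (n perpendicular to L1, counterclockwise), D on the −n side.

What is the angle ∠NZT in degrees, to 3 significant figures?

77.6°

The slot axis is L1's direction at 73.3°, so u = (cos 73.3°, sin 73.3°) = (0.287, 0.958) and n = (−sin 73.3°, cos 73.3°) = (-0.958, 0.287). N is at the origin and K lies 50.1 along u from N, so K = 50.1·u = (14.4, 48.0). Tangency of A1 to both parallel lines with radius 5.5 puts Z and D at N ± 5.5·n: Z = (-5.27, 1.58), D = (5.27, -1.58). Equal radii place W and T the same way about K: W = K + 5.5·n = (9.13, 49.6), T = K − 5.5·n = (19.7, 46.4). Then cos ∠NZT = ZN·ZT / (|ZN||ZT|), giving 77.6°.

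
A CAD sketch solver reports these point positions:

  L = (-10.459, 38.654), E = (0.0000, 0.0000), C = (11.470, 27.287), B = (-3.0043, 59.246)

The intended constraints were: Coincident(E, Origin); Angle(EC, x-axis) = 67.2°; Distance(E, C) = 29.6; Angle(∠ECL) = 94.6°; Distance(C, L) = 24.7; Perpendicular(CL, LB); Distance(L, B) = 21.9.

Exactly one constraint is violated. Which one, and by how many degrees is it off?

Perpendicular(CL, LB) — off by 7.50°.

E = (0.00, 0.00) ✓; EC at 67.20° ✓; |EC| = 29.60 ✓; ∠ECL = 94.60° ✓; |CL| = 24.70 ✓; ∠(CL, LB) = 82.50° ✗; |LB| = 21.90 ✓.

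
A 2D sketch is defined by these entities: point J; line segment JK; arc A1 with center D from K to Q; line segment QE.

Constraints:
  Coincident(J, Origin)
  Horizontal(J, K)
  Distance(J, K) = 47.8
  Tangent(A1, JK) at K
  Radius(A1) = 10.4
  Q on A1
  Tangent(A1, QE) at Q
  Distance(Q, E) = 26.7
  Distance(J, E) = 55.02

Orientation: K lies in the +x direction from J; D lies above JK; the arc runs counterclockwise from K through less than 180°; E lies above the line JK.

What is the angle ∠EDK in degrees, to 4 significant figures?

163.9°

Checks: |DQ| = 10.40 ✓; ∠(DQ, QE) = 90.00° ✓; |QE| = 26.70 ✓; |JE| = 55.02 ✓.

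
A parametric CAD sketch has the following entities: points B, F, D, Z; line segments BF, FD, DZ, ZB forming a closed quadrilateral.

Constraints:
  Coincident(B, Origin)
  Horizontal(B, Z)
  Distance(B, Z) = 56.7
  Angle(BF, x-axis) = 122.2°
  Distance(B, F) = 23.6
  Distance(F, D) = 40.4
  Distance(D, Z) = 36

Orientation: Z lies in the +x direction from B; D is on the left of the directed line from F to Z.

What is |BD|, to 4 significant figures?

35.12

Checks: |BZ| = 56.70 ✓; |BF| = 23.60 ✓; |FD| = 40.40 ✓; |DZ| = 36.00 ✓.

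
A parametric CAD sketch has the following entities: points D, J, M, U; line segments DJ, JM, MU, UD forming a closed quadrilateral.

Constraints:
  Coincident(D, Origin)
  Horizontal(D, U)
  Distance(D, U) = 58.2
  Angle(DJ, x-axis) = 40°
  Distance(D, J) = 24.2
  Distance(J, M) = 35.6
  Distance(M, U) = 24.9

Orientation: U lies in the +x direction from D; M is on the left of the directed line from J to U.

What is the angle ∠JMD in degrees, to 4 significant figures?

10.35°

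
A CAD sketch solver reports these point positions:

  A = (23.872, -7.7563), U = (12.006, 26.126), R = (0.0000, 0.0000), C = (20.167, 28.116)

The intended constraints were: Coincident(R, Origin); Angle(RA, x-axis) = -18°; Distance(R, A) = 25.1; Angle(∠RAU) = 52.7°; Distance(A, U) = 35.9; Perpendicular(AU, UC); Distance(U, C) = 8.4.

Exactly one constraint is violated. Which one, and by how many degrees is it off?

Perpendicular(AU, UC) — off by 5.60°.

R = (0.00, 0.00) ✓; RA at -18.00° ✓; |RA| = 25.10 ✓; ∠RAU = 52.70° ✓; |AU| = 35.90 ✓; ∠(AU, UC) = 95.60° ✗; |UC| = 8.400 ✓.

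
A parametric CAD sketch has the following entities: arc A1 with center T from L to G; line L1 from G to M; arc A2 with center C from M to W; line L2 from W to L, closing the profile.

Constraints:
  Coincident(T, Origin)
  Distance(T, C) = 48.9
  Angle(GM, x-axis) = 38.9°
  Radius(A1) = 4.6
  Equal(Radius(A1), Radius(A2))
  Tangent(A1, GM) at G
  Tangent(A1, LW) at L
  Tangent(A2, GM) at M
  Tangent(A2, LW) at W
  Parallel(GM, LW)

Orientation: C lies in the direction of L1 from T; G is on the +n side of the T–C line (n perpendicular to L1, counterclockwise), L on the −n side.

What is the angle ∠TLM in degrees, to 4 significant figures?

79.34°

The slot axis is L1's direction at 38.9°, so u = (cos 38.9°, sin 38.9°) = (0.7782, 0.6280) and n = (−sin 38.9°, cos 38.9°) = (-0.6280, 0.7782). T is at the origin and C lies 48.9 along u from T, so C = 48.9·u = (38.06, 30.71). Tangency of A1 to both parallel lines with radius 4.6 puts G and L at T ± 4.6·n: G = (-2.889, 3.580), L = (2.889, -3.580). Equal radii place M and W the same way about C: M = C + 4.6·n = (35.17, 34.29), W = C − 4.6·n = (40.94, 27.13). Then cos ∠TLM = LT·LM / (|LT||LM|), giving 79.34°.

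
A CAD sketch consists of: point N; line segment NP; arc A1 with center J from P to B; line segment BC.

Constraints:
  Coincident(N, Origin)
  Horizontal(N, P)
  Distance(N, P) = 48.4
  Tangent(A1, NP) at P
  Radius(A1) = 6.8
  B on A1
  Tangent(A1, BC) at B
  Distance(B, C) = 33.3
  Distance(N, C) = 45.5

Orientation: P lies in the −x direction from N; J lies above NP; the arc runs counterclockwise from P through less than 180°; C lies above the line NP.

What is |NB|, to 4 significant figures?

42.34

Checks: N = (0.00, 0.00) ✓; |JB| = 6.800 ✓; ∠(JB, BC) = 90.00° ✓; |BC| = 33.30 ✓; |NC| = 45.50 ✓.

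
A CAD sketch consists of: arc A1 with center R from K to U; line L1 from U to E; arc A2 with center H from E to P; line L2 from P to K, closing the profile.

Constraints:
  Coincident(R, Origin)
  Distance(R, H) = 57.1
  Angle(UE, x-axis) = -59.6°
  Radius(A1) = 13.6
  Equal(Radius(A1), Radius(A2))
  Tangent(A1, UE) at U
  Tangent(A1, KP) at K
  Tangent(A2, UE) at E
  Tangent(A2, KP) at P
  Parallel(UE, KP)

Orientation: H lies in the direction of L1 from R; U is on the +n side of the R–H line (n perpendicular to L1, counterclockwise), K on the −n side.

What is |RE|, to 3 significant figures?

58.7

Tangency of A1 to both parallel lines with radius 13.6 puts U and K at R ± 13.6·n: U = (11.7, 6.88), K = (-11.7, -6.88). Equal radii place E and P the same way about H: E = H + 13.6·n = (40.6, -42.4), P = H − 13.6·n = (17.2, -56.1). Then |RE| = |E − R| = 58.7.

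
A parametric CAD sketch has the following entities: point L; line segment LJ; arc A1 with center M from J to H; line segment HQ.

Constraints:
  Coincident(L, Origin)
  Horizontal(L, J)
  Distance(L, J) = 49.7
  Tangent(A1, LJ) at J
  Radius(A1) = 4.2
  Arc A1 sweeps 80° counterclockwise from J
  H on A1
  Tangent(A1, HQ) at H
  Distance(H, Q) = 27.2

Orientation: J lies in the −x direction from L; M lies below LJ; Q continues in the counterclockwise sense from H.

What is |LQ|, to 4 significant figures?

65.91

L is at the origin; LJ is horizontal with |LJ| = 49.7 and J on the −x side, so J = (-49.70, 0.000). Since A1 is tangent to LJ there, MJ ⟂ LJ, so M = J + (0, -4.2) = (-49.70, -4.200). On A1, J sits at bearing 90° from M; an 80° counterclockwise sweep puts H at bearing 170°, so H = M + 4.2·(cos 170°, sin 170°) = (-53.84, -3.471). A1 meets HQ tangentially, so MH is at right angles to HQ, so HQ runs along (−sin 170°, cos 170°); with |HQ| = 27.2, Q = (-58.56, -30.26). Then |LQ| = |Q − L| = 65.91.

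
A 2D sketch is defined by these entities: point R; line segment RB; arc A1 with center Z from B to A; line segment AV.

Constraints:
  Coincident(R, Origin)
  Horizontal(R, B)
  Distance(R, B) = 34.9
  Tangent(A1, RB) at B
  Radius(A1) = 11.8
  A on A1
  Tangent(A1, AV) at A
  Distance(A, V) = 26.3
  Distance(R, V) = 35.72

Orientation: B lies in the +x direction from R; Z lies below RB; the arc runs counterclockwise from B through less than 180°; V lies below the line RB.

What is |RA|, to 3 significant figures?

25.0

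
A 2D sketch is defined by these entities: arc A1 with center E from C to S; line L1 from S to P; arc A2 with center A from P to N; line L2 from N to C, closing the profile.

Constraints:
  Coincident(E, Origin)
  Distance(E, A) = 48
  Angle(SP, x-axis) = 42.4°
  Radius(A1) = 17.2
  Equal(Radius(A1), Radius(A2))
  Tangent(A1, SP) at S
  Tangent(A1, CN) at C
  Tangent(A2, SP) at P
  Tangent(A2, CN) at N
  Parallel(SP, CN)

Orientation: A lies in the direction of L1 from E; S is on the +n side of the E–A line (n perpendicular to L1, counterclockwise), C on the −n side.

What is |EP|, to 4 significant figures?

50.99

The slot axis is L1's direction at 42.4°, so u = (cos 42.4°, sin 42.4°) = (0.7385, 0.6743) and n = (−sin 42.4°, cos 42.4°) = (-0.6743, 0.7385). E is at the origin and A lies 48.0 along u from E, so A = 48.0·u = (35.45, 32.37). Tangency of A1 to both parallel lines with radius 17.2 puts S and C at E ± 17.2·n: S = (-11.60, 12.70), C = (11.60, -12.70). Equal radii place P and N the same way about A: P = A + 17.2·n = (23.85, 45.07), N = A − 17.2·n = (47.04, 19.67). Then |EP| = |P − E| = 50.99.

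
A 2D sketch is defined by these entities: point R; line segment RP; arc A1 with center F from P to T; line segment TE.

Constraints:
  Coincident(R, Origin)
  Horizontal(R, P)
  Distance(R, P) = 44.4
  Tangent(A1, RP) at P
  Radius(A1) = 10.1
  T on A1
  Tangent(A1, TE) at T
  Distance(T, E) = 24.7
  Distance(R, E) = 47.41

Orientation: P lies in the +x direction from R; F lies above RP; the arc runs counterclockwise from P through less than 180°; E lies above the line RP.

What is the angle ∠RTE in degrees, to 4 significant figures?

61.12°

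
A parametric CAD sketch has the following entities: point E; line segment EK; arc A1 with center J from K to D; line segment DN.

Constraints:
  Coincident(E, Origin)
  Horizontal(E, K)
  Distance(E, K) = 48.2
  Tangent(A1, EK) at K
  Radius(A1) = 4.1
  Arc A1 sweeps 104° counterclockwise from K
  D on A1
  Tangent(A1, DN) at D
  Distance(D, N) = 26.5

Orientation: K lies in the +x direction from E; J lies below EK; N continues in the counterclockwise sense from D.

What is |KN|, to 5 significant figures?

30.901

E is at the origin; EK is horizontal with |EK| = 48.2 and K on the +x side, so K = (48.200, 0.0000). A1 meets EK tangentially, so JK is at right angles to EK, so J = K + (0, -4.1) = (48.200, -4.1000). On A1, K sits at bearing 90° from J; a 104° counterclockwise sweep puts D at bearing 194°, so D = J + 4.1·(cos 194°, sin 194°) = (44.222, -5.0919). The tangent condition forces JD to be normal to DN, so DN runs along (−sin 194°, cos 194°); with |DN| = 26.5, N = (50.633, -30.805). Then |KN| = |N − K| = 30.901.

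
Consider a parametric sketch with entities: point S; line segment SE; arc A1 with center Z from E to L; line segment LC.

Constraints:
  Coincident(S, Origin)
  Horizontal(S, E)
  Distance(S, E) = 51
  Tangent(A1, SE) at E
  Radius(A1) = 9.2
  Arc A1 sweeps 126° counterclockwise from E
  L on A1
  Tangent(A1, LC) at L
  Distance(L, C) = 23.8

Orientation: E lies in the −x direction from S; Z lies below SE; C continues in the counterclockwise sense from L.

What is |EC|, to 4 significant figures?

34.49

S is at the origin; S and E share the same y with |SE| = 51.0 and E on the −x side, so E = (-51.00, 0.000). Tangency of A1 to SE means the radius ZE is perpendicular to SE, so Z = E + (0, -9.2) = (-51.00, -9.200). On A1, E sits at bearing 90° from Z; a 126° counterclockwise sweep puts L at bearing 216°, so L = Z + 9.2·(cos 216°, sin 216°) = (-58.44, -14.61). The tangent condition forces ZL to be normal to LC, so LC runs along (−sin 216°, cos 216°); with |LC| = 23.8, C = (-44.45, -33.86). Then |EC| = |C − E| = 34.49.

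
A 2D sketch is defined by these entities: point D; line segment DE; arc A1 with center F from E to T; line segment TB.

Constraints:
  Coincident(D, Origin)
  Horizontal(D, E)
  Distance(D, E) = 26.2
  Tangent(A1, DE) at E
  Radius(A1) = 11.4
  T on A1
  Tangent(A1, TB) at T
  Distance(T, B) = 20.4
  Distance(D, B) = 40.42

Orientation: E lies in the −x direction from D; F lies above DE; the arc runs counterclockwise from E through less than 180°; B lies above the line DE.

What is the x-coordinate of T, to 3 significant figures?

-15.3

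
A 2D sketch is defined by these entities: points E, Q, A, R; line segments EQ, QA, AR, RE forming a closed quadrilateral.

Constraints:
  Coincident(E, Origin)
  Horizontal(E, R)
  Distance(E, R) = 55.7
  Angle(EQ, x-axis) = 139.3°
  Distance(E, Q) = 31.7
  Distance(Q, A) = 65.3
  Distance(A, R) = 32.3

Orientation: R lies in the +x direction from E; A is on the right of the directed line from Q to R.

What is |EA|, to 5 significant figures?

33.799

E is at the origin; E and R share the same y with |ER| = 55.7 and R in +x, so R = (55.7, 0). EQ runs at 139.3° with |EQ| = 31.7, so Q = (-24.033, 20.672). A is determined by |QA| = 65.3 and |AR| = 32.3 together: it lies at the intersection of circle(Q, 65.3) and circle(R, 32.3). With |QR| = 82.369, the foot of the radical line on QR is 60.736 from Q and the perpendicular offset is √(65.3² − 60.736²) = 23.985. Taking the right-of-QR solution: A = (28.740, -17.788).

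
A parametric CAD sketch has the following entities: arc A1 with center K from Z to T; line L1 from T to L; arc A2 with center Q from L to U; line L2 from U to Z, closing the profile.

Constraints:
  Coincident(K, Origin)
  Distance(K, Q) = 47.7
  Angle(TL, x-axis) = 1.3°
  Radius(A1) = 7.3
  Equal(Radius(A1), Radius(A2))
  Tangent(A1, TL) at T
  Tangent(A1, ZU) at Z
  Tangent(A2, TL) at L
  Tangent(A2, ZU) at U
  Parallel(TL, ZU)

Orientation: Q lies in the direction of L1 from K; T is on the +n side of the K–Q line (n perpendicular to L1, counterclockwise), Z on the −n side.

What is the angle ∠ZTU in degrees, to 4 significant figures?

72.98°

The slot axis is L1's direction at 1.3°, so u = (cos 1.3°, sin 1.3°) = (0.9997, 0.02269) and n = (−sin 1.3°, cos 1.3°) = (-0.02269, 0.9997). K is at the origin and Q lies 47.7 along u from K, so Q = 47.7·u = (47.69, 1.082). Tangency of A1 to both parallel lines with radius 7.3 puts T and Z at K ± 7.3·n: T = (-0.1656, 7.298), Z = (0.1656, -7.298). Equal radii place L and U the same way about Q: L = Q + 7.3·n = (47.52, 8.380), U = Q − 7.3·n = (47.85, -6.216). Then cos ∠ZTU = TZ·TU / (|TZ||TU|), giving 72.98°.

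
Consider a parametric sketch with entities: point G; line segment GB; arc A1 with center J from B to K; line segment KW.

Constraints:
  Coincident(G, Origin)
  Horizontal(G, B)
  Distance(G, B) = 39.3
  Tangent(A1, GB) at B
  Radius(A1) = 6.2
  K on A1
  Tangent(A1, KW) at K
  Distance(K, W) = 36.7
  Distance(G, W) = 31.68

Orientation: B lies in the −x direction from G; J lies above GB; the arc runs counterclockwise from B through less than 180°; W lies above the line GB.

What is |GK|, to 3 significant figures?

34.7

G is at the origin; GB is horizontal with |GB| = 39.3 and B on the −x side, so B = (-39.3, 0.00). The tangent condition forces JB to be normal to GB, so J = B + (0, 6.2) = (-39.3, 6.20). Since JK ⟂ KW (tangency), |JW| = √(6.2² + 36.7²) = 37.2 regardless of where K sits on A1. So W lies on both circle(G, 31.68) and circle(J, 37.2); the above-GB intersection is W = (-10.6, 29.9). K is the foot of the tangent from W: K = (-34.6, 2.14).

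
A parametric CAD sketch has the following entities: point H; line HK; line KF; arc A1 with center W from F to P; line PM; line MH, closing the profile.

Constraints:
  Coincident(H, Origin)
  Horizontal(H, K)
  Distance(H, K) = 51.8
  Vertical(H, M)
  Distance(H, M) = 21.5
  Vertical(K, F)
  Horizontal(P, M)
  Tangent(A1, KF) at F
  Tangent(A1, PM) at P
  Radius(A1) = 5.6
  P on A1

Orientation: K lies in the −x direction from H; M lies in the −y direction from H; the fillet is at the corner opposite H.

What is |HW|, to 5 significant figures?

48.859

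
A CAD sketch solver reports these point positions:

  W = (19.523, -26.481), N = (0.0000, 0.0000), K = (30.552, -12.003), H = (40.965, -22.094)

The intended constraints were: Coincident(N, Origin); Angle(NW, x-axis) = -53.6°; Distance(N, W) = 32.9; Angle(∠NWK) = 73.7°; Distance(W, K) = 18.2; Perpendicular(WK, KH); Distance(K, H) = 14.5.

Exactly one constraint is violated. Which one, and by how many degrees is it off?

Perpendicular(WK, KH) — off by 6.80°.

N = (0.00, 0.00) ✓; NW at -53.60° ✓; |NW| = 32.90 ✓; ∠NWK = 73.70° ✓; |WK| = 18.20 ✓; ∠(WK, KH) = 96.80° ✗; |KH| = 14.50 ✓.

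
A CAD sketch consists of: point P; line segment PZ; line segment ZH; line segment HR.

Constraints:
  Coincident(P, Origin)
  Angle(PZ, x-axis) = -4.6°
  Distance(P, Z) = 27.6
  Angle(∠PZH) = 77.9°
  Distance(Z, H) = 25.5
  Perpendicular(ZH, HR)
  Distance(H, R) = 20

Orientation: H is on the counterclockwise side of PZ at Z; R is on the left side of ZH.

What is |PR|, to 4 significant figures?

20.92

P is at the origin; PZ runs at -4.6° with length 27.6, so Z = 27.6·(cos -4.6°, sin -4.6°) = (27.51, -2.213). ∠PZH = 77.9°, so ZH runs at -4.6° + (180° − 77.9°) = 97.50° from the x-axis; with |ZH| = 25.5, H = Z + 25.5·(cos 97.50°, sin 97.50°) = (24.18, 23.07). ZH ⟂ HR; with |HR| = 20.0 on the left of ZH, R = H + 20.0·(-0.9914, -0.1305) = (4.354, 20.46). Then |PR| = |R − P| = 20.92.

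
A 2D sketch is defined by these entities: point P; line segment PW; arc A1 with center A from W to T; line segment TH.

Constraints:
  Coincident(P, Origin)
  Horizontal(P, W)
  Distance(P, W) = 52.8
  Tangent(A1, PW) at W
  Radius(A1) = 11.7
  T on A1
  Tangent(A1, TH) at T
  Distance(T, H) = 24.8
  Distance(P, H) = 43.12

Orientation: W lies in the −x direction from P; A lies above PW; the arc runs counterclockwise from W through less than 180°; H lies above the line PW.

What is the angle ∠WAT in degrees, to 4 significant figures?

64.98°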